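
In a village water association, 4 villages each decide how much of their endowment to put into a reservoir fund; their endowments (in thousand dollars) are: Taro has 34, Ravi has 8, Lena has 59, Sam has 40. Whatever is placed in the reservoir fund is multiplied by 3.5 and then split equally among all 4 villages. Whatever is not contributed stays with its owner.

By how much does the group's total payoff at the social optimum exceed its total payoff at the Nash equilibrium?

The private return per contributed unit is 3.5/4 = 0.8750 < 1 for every player regardless of endowment, so the Nash equilibrium is zero contribution and the group total is Σ E_j = 34 + 8 + 59 + 40 = 141.
Each contributed unit returns 3.500 to the group, so the social optimum is full contribution by everyone: group total = 3.500 × 141 = 493.50.
Efficiency loss = (3.500 − 1) × 141 = 352.50.

352.50 thousand dollars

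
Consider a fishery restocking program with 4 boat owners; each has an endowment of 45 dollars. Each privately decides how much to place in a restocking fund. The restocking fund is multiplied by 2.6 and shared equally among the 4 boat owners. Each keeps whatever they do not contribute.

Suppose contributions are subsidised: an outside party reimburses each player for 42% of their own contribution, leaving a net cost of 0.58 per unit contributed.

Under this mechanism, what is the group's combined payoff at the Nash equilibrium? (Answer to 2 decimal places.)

543.60 dollars

Under the mechanism each unit contributed yields (2.6/4) / 0.58 = 1.1207 back to its contributor per unit of net cost, which exceeds 1, making full contribution the dominant choice for everyone.
So the Nash equilibrium is full contribution by all 4; the group earns 4 × (45 × 0.42 + 2.6 × 45) = 543.60.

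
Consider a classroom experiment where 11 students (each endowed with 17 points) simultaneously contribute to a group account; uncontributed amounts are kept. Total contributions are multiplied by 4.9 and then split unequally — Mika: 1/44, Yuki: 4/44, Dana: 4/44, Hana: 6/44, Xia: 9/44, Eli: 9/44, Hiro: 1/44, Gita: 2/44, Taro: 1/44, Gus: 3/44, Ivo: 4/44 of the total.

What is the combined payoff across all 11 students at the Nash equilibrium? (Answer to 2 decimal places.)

Each unit j contributes comes back to j as 4.9 × (j's share), so j prefers to contribute only if that share exceeds 1/4.9 = 0.2041; otherwise keeping the unit dominates.
The shares above 0.2041 belong to Xia and Eli, contributing 17 each; the remaining 9 contribute 0. Total contributed: 34.
The group account pays out 4.9 × 34 = 166.60 in total (split across the unequal shares, but the aggregate is all that matters for the group sum).
The 9 free-riders keep 17 each, adding 153. Group total = 153 + 166.60 = 319.60.

319.60 points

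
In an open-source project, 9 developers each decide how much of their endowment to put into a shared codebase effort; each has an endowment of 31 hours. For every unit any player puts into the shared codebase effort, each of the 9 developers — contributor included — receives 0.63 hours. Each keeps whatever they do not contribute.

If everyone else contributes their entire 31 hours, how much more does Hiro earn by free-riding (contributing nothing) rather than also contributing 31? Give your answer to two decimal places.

Switching from a contribution of 31 to 0 lets Hiro keep an extra 31 hours, but lowers the shared codebase effort by 31, which costs Hiro their own share of that drop: 0.63 × 31 = 19.53.
Net gain = 31 − 19.53 = 11.47. The private return per contributed unit (0.63) is below 1, so free-riding is indeed the best response regardless of what the others do.

11.47 hours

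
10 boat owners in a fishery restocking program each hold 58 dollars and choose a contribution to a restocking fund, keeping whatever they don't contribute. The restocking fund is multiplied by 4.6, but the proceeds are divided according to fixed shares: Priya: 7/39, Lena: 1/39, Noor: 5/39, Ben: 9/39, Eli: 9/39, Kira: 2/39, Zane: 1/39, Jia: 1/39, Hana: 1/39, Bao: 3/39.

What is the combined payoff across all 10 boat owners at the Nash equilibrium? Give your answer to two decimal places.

For player j, contributing a unit is worthwhile iff 4.6 × (j's share) ≥ 1, i.e. iff j's share is at least 0.2174.
Ben and Eli are above the threshold, contributing 58 each; the remaining 8 contribute 0. Total contributed: 116.
The restocking fund pays out 4.6 × 116 = 533.60 in total (split across the unequal shares, but the aggregate is all that matters for the group sum).
The 8 free-riders keep 58 each, adding 464. Group total = 464 + 533.60 = 997.60.

997.60 dollars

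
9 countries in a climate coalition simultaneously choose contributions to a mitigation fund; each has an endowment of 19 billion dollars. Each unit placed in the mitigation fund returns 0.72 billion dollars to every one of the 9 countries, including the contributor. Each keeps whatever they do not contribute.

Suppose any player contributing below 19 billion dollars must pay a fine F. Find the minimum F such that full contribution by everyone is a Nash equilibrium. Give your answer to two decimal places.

5.32 billion dollars

Given the others contribute fully, the best deviation is to contribute 0 (any partial contribution still incurs the fine and gives up units whose private return 0.72 is below 1).
Deviating from 19 to 0 saves 19 billion dollars but forfeits the deviator's share of the drop in the mitigation fund: 0.72 × 19 = 13.68.
So the deviation gain is 19 − 13.68 = 5.32, and the fine must be at least 5.32 billion dollars to wipe it out.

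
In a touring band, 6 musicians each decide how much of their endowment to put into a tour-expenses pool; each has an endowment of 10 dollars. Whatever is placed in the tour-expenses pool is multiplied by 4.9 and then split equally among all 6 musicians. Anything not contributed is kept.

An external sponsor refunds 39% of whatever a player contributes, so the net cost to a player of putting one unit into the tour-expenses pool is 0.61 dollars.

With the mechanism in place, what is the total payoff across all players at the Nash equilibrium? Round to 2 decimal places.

Under the mechanism each unit contributed yields (4.9/6) / 0.61 = 1.3388 back to its contributor per unit of net cost, which exceeds 1, making full contribution the dominant choice for everyone.
At the Nash equilibrium everyone contributes 10. Group total payoff = 6 × (10 × 0.39 + 4.9 × 10) = 317.40.

317.40 dollars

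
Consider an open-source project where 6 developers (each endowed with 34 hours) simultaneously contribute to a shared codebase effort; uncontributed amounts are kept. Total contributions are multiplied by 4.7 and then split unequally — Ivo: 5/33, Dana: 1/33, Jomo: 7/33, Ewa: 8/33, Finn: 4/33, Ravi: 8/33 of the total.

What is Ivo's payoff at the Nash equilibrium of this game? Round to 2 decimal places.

Each unit j contributes comes back to j as 4.7 × (j's share), so j prefers to contribute only if that share exceeds 1/4.7 = 0.2128; otherwise keeping the unit dominates.
Ewa and Ravi clear that bar, contributing 34 each; the remaining 4 contribute 0. Total contributed: 68.
Ivo keeps 34 and receives 4.7 × 68 × 5/33 = 48.42 from the shared codebase effort, for a payoff of 82.42.

82.42 hours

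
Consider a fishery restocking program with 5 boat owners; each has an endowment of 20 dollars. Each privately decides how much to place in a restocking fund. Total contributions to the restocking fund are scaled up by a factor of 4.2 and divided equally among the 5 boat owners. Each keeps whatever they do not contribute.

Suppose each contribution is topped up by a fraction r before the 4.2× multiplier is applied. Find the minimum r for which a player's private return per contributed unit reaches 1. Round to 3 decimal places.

0.190

With matching at rate r, one contributed unit becomes (1 + r) in the restocking fund and returns 4.2 × (1 + r) / 5 to the contributor.
Setting this equal to 1: 1 + r = 5/4.2 = 1.1905.
So the minimum matching rate is r = 1.1905 − 1 = 0.190.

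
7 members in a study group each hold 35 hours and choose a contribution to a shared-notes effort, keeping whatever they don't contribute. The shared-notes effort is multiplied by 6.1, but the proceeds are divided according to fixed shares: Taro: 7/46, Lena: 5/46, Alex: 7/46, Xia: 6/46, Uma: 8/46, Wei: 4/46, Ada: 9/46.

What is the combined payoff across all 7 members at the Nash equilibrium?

For player j, contributing a unit is worthwhile iff 6.1 × (j's share) ≥ 1, i.e. iff j's share is at least 0.1639.
Uma and Ada clear that bar, contributing 35 each; the remaining 5 contribute 0. Total contributed: 70.
The shared-notes effort pays out 6.1 × 70 = 427.00 in total (split across the unequal shares, but the aggregate is all that matters for the group sum).
The 5 free-riders keep 35 each, adding 175. Group total = 175 + 427.00 = 602.00.

602.00 hours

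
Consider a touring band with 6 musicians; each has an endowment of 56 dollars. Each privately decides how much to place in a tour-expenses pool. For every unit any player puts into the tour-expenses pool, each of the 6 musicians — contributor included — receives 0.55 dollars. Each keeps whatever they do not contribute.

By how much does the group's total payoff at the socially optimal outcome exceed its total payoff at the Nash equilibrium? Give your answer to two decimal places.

The private return per contributed unit is 0.55 < 1, so contributing 0 is dominant for every player. At the Nash equilibrium everyone keeps their 56, and the group total is 6 × 56 = 336.
Each contributed unit returns 3.300 to the group as a whole (0.55 to each of 6 players), which exceeds 1, so the social optimum is full contribution: group total = 3.300 × 336 = 1108.80.
Efficiency loss = 1108.80 − 336 = 772.80.

772.80 dollars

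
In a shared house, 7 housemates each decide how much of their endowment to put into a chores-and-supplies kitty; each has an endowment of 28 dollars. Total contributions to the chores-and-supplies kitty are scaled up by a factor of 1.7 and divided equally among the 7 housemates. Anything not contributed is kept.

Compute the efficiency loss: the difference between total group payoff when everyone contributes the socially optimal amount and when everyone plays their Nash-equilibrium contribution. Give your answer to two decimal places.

137.20 dollars

Each contributed unit returns 1.7/7 = 0.2429 to its contributor — below 1 — so contributing 0 is dominant for every player. At the Nash equilibrium everyone keeps their 28, and the group total is 7 × 28 = 196.
Each contributed unit returns 1.700 to the group as a whole (0.2429 to each of 7 players), which exceeds 1, so the social optimum is full contribution: group total = 1.700 × 196 = 333.20.
Efficiency loss = 333.20 − 196 = 137.20.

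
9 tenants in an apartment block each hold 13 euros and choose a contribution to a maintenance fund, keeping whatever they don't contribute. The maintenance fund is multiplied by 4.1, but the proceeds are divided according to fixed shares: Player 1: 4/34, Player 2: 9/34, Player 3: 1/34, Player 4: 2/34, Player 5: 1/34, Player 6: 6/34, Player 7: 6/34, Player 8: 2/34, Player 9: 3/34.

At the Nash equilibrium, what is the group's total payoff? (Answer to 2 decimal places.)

157.30 euros

Player j's private return per contributed unit is 4.1 × (j's share). Contributing is weakly dominant for j when that share is at least 1/4.1 = 0.2439, and contributing 0 is dominant otherwise.
Only Player 2 (9/34) clears that bar, contributing 13; the remaining 8 contribute 0. Total contributed: 13.
The maintenance fund pays out 4.1 × 13 = 53.30 in total (split across the unequal shares, but the aggregate is all that matters for the group sum).
The 8 free-riders keep 13 each, adding 104. Group total = 104 + 53.30 = 157.30.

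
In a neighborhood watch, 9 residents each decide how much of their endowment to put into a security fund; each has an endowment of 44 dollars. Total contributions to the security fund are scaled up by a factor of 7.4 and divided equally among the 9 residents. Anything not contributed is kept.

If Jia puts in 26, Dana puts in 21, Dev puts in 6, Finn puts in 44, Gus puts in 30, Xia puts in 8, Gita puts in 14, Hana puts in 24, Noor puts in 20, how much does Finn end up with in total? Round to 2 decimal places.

158.69 dollars

Total contributed: 26 + 21 + 6 + 44 + 30 + 8 + 14 + 24 + 20 = 193.
Each receives 7.4 × 193 / 9 = 158.69 from the security fund.
Finn keeps 44 − 44 = 0, so Finn's payoff is 0 + 158.69 = 158.69.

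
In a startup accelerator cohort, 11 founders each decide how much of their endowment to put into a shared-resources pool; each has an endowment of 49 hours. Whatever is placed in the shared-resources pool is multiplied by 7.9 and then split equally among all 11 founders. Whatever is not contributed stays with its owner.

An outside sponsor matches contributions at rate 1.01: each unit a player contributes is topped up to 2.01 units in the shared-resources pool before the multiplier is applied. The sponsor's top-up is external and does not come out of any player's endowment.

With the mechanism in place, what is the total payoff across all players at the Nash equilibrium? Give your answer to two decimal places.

Under the mechanism each unit contributed yields 7.9 × 2.01 / 11 = 1.4435 back to its contributor per unit of net cost, which exceeds 1, making full contribution the dominant choice for everyone.
At the Nash equilibrium everyone contributes 49. Group total payoff = 7.9 × 2.01 × 539 = 8558.78.

8558.78 hours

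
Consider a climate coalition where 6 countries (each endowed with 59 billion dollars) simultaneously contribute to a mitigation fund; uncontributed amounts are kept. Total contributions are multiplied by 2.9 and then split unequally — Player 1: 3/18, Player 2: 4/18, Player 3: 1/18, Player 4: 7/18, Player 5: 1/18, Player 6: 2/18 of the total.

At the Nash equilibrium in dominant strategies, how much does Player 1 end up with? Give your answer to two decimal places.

A player with share s gets back 2.9·s per unit contributed, so full contribution is dominant for anyone with s > 1/2.9 = 0.3448 and zero contribution is dominant for anyone below.
Only Player 4 (7/18) clears that bar, contributing 59; the remaining 5 contribute 0. Total contributed: 59.
Player 1 keeps 59 and receives 2.9 × 59 × 3/18 = 28.52 from the mitigation fund, for a payoff of 87.52.

87.52 billion dollars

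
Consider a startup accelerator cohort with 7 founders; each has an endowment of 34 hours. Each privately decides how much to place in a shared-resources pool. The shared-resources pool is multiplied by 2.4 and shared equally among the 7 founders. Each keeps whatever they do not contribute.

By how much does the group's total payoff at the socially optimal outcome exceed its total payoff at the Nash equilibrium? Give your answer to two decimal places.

Each contributed unit returns 2.4/7 = 0.3429 to its contributor — below 1 — so contributing 0 is dominant for every player. At the Nash equilibrium everyone keeps their 34, and the group total is 7 × 34 = 238.
Each contributed unit returns 2.400 to the group as a whole (0.3429 to each of 7 players), which exceeds 1, so the social optimum is full contribution: group total = 2.400 × 238 = 571.20.
Efficiency loss = 571.20 − 238 = 333.20.

333.20 hours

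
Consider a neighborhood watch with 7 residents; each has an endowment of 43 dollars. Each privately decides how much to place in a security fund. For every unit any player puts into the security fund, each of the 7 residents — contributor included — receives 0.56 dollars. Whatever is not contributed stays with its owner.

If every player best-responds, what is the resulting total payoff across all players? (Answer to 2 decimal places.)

301.00 dollars

The private return per contributed unit is 0.56 < 1, so contributing 0 is dominant for every player. At the Nash equilibrium everyone keeps their 43, and the group total is 7 × 43 = 301.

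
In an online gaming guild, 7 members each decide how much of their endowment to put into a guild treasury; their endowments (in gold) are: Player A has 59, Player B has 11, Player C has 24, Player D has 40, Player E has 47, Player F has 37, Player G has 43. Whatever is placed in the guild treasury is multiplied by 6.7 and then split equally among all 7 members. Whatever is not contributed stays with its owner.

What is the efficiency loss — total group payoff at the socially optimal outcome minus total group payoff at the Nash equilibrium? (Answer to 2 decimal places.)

The private return per contributed unit is 6.7/7 = 0.9571 < 1 for every player regardless of endowment, so the Nash equilibrium is zero contribution and the group total is Σ E_j = 59 + 11 + 24 + 40 + 47 + 37 + 43 = 261.
Each contributed unit returns 6.700 to the group, so the social optimum is full contribution by everyone: group total = 6.700 × 261 = 1748.70.
Efficiency loss = (6.700 − 1) × 261 = 1487.70.

1487.70 gold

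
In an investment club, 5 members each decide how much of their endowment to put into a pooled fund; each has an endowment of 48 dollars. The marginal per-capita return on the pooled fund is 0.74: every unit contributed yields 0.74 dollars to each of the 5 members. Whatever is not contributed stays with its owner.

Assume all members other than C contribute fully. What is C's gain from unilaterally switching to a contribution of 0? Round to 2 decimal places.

12.48 dollars

Switching from a contribution of 48 to 0 lets C keep an extra 48 dollars, but lowers the pooled fund by 48, which costs C their own share of that drop: 0.74 × 48 = 35.52.
Net gain = 48 − 35.52 = 12.48. The private return per contributed unit (0.74) is below 1, so free-riding is indeed the best response regardless of what the others do.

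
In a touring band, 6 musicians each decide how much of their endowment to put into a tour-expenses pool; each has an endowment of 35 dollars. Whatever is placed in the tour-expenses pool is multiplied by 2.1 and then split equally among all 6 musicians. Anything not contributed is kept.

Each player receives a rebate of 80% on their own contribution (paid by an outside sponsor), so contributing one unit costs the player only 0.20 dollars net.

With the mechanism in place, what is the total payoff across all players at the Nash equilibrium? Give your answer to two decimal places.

The effective private return per unit is now (2.1/6) / 0.20 = 1.7500 > 1, so every player's dominant strategy flips to full contribution.
So the Nash equilibrium is full contribution by all 6; the group earns 6 × (35 × 0.80 + 2.1 × 35) = 609.00.

609.00 dollars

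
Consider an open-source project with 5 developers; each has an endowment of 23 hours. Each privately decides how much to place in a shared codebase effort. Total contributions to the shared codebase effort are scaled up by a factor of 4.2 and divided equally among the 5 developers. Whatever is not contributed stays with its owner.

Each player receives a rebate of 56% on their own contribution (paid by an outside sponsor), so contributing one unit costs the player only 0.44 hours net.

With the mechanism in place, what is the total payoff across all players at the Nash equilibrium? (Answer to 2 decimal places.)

547.40 hours

With the mechanism, a contributed unit returns (4.2/5) / 0.44 = 1.9091 per unit of net cost to the contributor — now above 1 — so contributing fully is weakly dominant for every player.
At the Nash equilibrium everyone contributes 23. Group total payoff = 5 × (23 × 0.56 + 4.2 × 23) = 547.40.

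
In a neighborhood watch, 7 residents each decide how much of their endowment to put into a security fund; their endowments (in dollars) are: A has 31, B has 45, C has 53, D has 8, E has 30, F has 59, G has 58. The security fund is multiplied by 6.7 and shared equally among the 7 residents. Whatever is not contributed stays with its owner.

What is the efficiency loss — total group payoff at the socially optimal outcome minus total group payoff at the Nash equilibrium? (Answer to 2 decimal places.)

The private return per contributed unit is 6.7/7 = 0.9571 < 1 for every player regardless of endowment, so the Nash equilibrium is zero contribution and the group total is Σ E_j = 31 + 45 + 53 + 8 + 30 + 59 + 58 = 284.
Each contributed unit returns 6.700 to the group, so the social optimum is full contribution by everyone: group total = 6.700 × 284 = 1902.80.
Efficiency loss = (6.700 − 1) × 284 = 1618.80.

1618.80 dollars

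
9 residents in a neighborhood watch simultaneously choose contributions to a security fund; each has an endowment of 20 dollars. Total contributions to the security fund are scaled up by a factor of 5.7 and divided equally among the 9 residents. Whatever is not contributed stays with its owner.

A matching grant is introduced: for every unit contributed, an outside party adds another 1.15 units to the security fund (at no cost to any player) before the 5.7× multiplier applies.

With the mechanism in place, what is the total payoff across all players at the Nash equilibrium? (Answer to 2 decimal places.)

2205.90 dollars

Under the mechanism each unit contributed yields 5.7 × 2.15 / 9 = 1.3617 back to its contributor per unit of net cost, which exceeds 1, making full contribution the dominant choice for everyone.
So the Nash equilibrium is full contribution by all 9; the group earns 5.7 × 2.15 × 180 = 2205.90.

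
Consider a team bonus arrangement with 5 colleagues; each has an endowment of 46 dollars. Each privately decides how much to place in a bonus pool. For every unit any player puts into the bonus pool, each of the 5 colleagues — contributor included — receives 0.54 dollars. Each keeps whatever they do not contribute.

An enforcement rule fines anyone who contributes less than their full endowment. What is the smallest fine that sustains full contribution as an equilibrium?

21.16 dollars

Given the others contribute fully, the best deviation is to contribute 0 (any partial contribution still incurs the fine and gives up units whose private return 0.54 is below 1).
Deviating from 46 to 0 saves 46 dollars but forfeits the deviator's share of the drop in the bonus pool: 0.54 × 46 = 24.84.
So the deviation gain is 46 − 24.84 = 21.16, and the fine must be at least 21.16 dollars to wipe it out.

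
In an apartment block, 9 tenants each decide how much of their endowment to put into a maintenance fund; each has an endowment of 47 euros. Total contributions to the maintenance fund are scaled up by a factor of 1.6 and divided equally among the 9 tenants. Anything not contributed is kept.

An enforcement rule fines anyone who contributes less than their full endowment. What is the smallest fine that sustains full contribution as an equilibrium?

Given the others contribute fully, the best deviation is to contribute 0 (any partial contribution still incurs the fine and gives up units whose private return 0.1778 is below 1).
Deviating from 47 to 0 saves 47 euros but forfeits the deviator's share of the drop in the maintenance fund: 1.6/9 × 47 = 8.36.
So the deviation gain is 47 − 8.36 = 38.64, and the fine must be at least 38.64 euros to wipe it out.

38.64 euros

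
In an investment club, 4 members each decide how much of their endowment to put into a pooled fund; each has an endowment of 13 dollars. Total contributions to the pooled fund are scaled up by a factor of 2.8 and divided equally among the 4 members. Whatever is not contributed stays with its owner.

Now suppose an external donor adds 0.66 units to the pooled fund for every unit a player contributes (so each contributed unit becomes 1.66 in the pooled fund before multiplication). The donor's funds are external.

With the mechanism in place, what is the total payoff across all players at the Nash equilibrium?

With the mechanism, a contributed unit returns 2.8 × 1.66 / 4 = 1.1620 per unit of net cost to the contributor — now above 1 — so contributing fully is weakly dominant for every player.
At the Nash equilibrium everyone contributes 13. Group total payoff = 2.8 × 1.66 × 52 = 241.70.

241.70 dollars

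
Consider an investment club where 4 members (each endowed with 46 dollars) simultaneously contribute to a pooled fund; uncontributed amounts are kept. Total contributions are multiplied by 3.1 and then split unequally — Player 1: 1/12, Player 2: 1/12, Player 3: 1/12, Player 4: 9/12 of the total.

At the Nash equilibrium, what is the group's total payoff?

Player j's private return per contributed unit is 3.1 × (j's share). Contributing is weakly dominant for j when that share is at least 1/3.1 = 0.3226, and contributing 0 is dominant otherwise.
Player 4 alone (share 9/12) is above the threshold, contributing 46; the remaining 3 contribute 0. Total contributed: 46.
The pooled fund pays out 3.1 × 46 = 142.60 in total (split across the unequal shares, but the aggregate is all that matters for the group sum).
The 3 free-riders keep 46 each, adding 138. Group total = 138 + 142.60 = 280.60.

280.60 dollars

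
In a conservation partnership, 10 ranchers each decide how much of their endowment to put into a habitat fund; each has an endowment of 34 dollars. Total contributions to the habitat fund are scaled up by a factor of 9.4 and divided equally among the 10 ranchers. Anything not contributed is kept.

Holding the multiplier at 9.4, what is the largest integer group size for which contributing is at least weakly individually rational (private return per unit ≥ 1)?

Private return per unit is 9.4/(group size), which is ≥ 1 whenever the group size is ≤ 9.4.
The largest such integer is 9.

9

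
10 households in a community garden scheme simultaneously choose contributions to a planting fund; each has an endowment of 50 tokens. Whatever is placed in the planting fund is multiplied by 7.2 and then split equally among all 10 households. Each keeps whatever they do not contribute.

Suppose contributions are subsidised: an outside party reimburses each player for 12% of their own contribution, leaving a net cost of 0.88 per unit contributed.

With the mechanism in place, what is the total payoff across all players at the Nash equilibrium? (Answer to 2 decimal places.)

500.00 tokens

The effective private return is (7.2/10) / 0.88 = 0.8182, which is still under 1, so the mechanism doesn't change anyone's dominant strategy: zero contribution.
At the Nash equilibrium no one contributes; group total payoff = 10 × 50 = 500.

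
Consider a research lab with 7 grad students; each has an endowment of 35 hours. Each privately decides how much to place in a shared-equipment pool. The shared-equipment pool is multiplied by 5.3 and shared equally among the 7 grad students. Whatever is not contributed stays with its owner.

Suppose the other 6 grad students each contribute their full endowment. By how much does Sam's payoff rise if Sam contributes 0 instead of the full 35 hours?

Switching from a contribution of 35 to 0 lets Sam keep an extra 35 hours, but lowers the shared-equipment pool by 35, which costs Sam their own share of that drop: 5.3/7 × 35 = 26.50.
Net gain = 35 − 26.50 = 8.50. The private return per contributed unit (0.7571) is below 1, so free-riding is indeed the best response regardless of what the others do.

8.50 hours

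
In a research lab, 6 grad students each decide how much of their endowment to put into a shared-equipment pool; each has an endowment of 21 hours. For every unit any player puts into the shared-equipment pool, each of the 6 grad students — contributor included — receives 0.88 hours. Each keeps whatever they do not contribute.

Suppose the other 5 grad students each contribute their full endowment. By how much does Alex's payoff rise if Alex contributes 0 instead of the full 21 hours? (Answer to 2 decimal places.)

2.52 hours

Switching from a contribution of 21 to 0 lets Alex keep an extra 21 hours, but lowers the shared-equipment pool by 21, which costs Alex their own share of that drop: 0.88 × 21 = 18.48.
Net gain = 21 − 18.48 = 2.52. The private return per contributed unit (0.88) is below 1, so free-riding is indeed the best response regardless of what the others do.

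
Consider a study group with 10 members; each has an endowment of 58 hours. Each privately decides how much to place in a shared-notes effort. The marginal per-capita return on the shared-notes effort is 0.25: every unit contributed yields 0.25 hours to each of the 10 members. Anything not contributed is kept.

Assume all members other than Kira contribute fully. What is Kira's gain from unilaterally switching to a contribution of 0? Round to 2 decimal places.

43.50 hours

Switching from a contribution of 58 to 0 lets Kira keep an extra 58 hours, but lowers the shared-notes effort by 58, which costs Kira their own share of that drop: 0.25 × 58 = 14.50.
Net gain = 58 − 14.50 = 43.50. The private return per contributed unit (0.25) is below 1, so free-riding is indeed the best response regardless of what the others do.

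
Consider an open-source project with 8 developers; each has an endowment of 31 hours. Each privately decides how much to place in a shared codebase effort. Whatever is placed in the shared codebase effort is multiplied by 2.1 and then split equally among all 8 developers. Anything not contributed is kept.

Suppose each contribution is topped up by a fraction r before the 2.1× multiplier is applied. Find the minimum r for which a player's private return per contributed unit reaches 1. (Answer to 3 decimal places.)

2.810

With matching at rate r, one contributed unit becomes (1 + r) in the shared codebase effort and returns 2.1 × (1 + r) / 8 to the contributor.
Setting this equal to 1: 1 + r = 8/2.1 = 3.8095.
So the minimum matching rate is r = 3.8095 − 1 = 2.810.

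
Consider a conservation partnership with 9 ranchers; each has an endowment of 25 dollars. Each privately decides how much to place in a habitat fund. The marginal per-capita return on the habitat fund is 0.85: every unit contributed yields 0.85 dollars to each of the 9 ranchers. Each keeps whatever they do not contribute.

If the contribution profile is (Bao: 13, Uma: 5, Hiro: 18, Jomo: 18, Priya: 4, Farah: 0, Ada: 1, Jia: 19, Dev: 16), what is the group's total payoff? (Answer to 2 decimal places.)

850.10 dollars

Total contributed: 13 + 5 + 18 + 18 + 4 + 0 + 1 + 19 + 16 = 94; total kept: 9 × 25 − 94 = 131.
The habitat fund pays out 0.85 × 9 × 94 = 719.10 in aggregate.
Group total = 131 + 719.10 = 850.10.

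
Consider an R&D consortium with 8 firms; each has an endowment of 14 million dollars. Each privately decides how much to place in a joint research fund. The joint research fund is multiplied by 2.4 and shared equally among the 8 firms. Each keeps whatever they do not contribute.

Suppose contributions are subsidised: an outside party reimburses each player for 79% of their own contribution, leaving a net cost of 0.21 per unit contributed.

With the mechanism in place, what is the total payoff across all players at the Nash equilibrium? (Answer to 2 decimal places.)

Under the mechanism each unit contributed yields (2.4/8) / 0.21 = 1.4286 back to its contributor per unit of net cost, which exceeds 1, making full contribution the dominant choice for everyone.
At the Nash equilibrium everyone contributes 14. Group total payoff = 8 × (14 × 0.79 + 2.4 × 14) = 357.28.

357.28 million dollars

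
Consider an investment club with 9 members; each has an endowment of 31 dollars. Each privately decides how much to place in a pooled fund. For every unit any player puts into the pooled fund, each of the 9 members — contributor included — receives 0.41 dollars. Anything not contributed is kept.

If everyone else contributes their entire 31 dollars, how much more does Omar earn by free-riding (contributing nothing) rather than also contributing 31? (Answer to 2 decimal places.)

18.29 dollars

Switching from a contribution of 31 to 0 lets Omar keep an extra 31 dollars, but lowers the pooled fund by 31, which costs Omar their own share of that drop: 0.41 × 31 = 12.71.
Net gain = 31 − 12.71 = 18.29. The private return per contributed unit (0.41) is below 1, so free-riding is indeed the best response regardless of what the others do.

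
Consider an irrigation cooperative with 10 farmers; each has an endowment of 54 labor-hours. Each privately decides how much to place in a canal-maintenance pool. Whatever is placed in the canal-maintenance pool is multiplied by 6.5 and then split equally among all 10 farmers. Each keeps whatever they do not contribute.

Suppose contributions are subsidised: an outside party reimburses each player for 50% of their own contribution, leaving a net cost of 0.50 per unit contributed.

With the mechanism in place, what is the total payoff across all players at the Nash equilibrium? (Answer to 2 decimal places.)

With the mechanism, a contributed unit returns (6.5/10) / 0.50 = 1.3000 per unit of net cost to the contributor — now above 1 — so contributing fully is weakly dominant for every player.
So the Nash equilibrium is full contribution by all 10; the group earns 10 × (54 × 0.50 + 6.5 × 54) = 3780.00.

3780.00 labor-hours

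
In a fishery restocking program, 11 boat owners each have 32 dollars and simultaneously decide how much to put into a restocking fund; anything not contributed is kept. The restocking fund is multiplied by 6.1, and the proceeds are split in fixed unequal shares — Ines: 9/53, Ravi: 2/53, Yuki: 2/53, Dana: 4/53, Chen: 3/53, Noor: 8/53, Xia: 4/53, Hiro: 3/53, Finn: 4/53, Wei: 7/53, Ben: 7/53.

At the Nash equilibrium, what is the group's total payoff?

Player j's private return per contributed unit is 6.1 × (j's share). Contributing is weakly dominant for j when that share is at least 1/6.1 = 0.1639, and contributing 0 is dominant otherwise.
Ines alone (share 9/53) is above the threshold, contributing 32; the remaining 10 contribute 0. Total contributed: 32.
The restocking fund pays out 6.1 × 32 = 195.20 in total (split across the unequal shares, but the aggregate is all that matters for the group sum).
The 10 free-riders keep 32 each, adding 320. Group total = 320 + 195.20 = 515.20.

515.20 dollars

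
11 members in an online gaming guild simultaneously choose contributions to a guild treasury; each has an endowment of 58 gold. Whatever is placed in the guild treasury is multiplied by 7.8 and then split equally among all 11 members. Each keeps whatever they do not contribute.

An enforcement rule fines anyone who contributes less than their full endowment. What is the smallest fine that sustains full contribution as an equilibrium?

16.87 gold

Given the others contribute fully, the best deviation is to contribute 0 (any partial contribution still incurs the fine and gives up units whose private return 0.7091 is below 1).
Deviating from 58 to 0 saves 58 gold but forfeits the deviator's share of the drop in the guild treasury: 7.8/11 × 58 = 41.13.
So the deviation gain is 58 − 41.13 = 16.87, and the fine must be at least 16.87 gold to wipe it out.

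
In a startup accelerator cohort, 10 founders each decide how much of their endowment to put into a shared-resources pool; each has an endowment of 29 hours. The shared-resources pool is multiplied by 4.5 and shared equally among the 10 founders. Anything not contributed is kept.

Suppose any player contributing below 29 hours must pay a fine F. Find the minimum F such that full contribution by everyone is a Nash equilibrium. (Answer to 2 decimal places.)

Given the others contribute fully, the best deviation is to contribute 0 (any partial contribution still incurs the fine and gives up units whose private return 0.4500 is below 1).
Deviating from 29 to 0 saves 29 hours but forfeits the deviator's share of the drop in the shared-resources pool: 4.5/10 × 29 = 13.05.
So the deviation gain is 29 − 13.05 = 15.95, and the fine must be at least 15.95 hours to wipe it out.

15.95 hours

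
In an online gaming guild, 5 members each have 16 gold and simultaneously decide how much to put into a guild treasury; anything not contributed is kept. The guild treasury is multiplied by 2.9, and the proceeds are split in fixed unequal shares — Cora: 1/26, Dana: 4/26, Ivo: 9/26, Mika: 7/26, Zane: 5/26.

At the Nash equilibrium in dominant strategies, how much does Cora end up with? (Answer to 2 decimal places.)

Player j's private return per contributed unit is 2.9 × (j's share). Contributing is weakly dominant for j when that share is at least 1/2.9 = 0.3448, and contributing 0 is dominant otherwise.
Ivo alone (share 9/26) is above the threshold, contributing 16; the remaining 4 contribute 0. Total contributed: 16.
Cora keeps 16 and receives 2.9 × 16 × 1/26 = 1.78 from the guild treasury, for a payoff of 17.78.

17.78 gold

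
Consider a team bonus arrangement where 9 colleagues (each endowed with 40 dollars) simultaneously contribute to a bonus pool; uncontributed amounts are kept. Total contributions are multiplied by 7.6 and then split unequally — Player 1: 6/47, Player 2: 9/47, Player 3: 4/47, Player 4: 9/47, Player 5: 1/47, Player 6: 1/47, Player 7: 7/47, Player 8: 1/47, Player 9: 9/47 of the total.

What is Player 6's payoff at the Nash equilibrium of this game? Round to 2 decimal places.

A player with share s gets back 7.6·s per unit contributed, so full contribution is dominant for anyone with s > 1/7.6 = 0.1316 and zero contribution is dominant for anyone below.
The shares above 0.1316 belong to Player 2, Player 4, Player 7 and Player 9, contributing 40 each; the remaining 5 contribute 0. Total contributed: 160.
Player 6 keeps 40 and receives 7.6 × 160 × 1/47 = 25.87 from the bonus pool, for a payoff of 65.87.

65.87 dollars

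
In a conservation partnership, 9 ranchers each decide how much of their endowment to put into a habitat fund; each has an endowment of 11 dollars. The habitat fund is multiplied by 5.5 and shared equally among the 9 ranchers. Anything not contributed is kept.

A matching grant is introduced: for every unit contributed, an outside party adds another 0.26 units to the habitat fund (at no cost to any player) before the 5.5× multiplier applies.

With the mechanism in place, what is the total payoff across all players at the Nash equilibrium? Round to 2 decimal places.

With the mechanism, a contributed unit returns 5.5 × 1.26 / 9 = 0.7700 per unit of net cost — still below 1 — so contributing 0 remains dominant for every player.
At the Nash equilibrium no one contributes; group total payoff = 9 × 11 = 99.

99.00 dollars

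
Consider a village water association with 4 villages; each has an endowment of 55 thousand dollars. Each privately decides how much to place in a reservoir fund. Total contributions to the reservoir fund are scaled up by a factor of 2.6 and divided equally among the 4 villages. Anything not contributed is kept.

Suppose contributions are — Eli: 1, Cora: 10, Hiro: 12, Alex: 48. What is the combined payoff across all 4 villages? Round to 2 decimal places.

Total contributed: 1 + 10 + 12 + 48 = 71; total kept: 4 × 55 − 71 = 149.
The reservoir fund pays out 2.6 × 71 = 184.60 in aggregate.
Group total = 149 + 184.60 = 333.60.

333.60 thousand dollars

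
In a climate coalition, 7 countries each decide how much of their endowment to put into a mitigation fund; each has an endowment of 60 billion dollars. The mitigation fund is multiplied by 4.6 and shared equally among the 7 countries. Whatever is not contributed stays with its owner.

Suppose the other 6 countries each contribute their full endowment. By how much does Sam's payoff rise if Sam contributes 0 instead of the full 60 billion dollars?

Switching from a contribution of 60 to 0 lets Sam keep an extra 60 billion dollars, but lowers the mitigation fund by 60, which costs Sam their own share of that drop: 4.6/7 × 60 = 39.43.
Net gain = 60 − 39.43 = 20.57. The private return per contributed unit (0.6571) is below 1, so free-riding is indeed the best response regardless of what the others do.

20.57 billion dollars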